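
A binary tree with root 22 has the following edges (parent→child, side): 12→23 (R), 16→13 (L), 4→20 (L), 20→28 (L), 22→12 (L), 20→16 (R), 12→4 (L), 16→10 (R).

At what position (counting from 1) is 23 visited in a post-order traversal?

7

Post-order visits the left subtree, then the right subtree, then the node.
At 22: go left to 12.
  At 12: go left to 4.
    At 4: go left to 20.
      At 20: go left to 28.
        28 is a leaf — visit 28.
      At 20: go right to 16.
        At 16: go left to 13.
          13 is a leaf — visit 13.
        At 16: go right to 10.
          10 is a leaf — visit 10.
        Visit 16.
      Visit 20.
    At 4: no right child.
    Visit 4.
  At 12: go right to 23.
    23 is a leaf — visit 23.
  Visit 12.
At 22: no right child.
Visit 22.
Full post-order sequence: 28, 13, 10, 16, 20, 4, 23, 12, 22.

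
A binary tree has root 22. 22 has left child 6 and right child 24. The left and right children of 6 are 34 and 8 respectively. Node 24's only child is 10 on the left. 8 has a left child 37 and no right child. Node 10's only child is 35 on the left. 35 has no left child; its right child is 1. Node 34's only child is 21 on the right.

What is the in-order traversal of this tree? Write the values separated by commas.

34, 21, 6, 37, 8, 22, 35, 1, 10, 24

In-order visits the left subtree, then the node, then the right subtree.
At 22: go left to 6.
  At 6: go left to 34.
    At 34: no left child.
    Visit 34.
    At 34: go right to 21.
      21 is a leaf — visit 21.
  Visit 6.
  At 6: go right to 8.
    At 8: go left to 37.
      37 is a leaf — visit 37.
    Visit 8.
    At 8: no right child.
Visit 22.
At 22: go right to 24.
  At 24: go left to 10.
    At 10: go left to 35.
      At 35: no left child.
      Visit 35.
      At 35: go right to 1.
        1 is a leaf — visit 1.
    Visit 10.
    At 10: no right child.
  Visit 24.
  At 24: no right child.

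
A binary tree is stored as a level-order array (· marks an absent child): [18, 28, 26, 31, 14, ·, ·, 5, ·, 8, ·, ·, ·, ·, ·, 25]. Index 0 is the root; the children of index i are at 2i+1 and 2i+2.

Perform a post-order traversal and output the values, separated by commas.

25, 5, 31, 8, 14, 28, 26, 18

Post-order visits the left subtree, then the right subtree, then the node.
At 18: go left to 28.
  At 28: go left to 31.
    At 31: go left to 5.
      At 5: go left to 25.
        25 is a leaf — visit 25.
      At 5: no right child.
      Visit 5.
    At 31: no right child.
    Visit 31.
  At 28: go right to 14.
    At 14: go left to 8.
      8 is a leaf — visit 8.
    At 14: no right child.
    Visit 14.
  Visit 28.
At 18: go right to 26.
  26 is a leaf — visit 26.
Visit 18.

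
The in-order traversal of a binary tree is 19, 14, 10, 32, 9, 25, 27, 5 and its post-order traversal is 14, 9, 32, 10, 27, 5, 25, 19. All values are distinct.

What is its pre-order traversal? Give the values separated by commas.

19, 25, 10, 14, 32, 9, 5, 27

The last element of post-order is the root; it splits in-order into left and right subtrees.
Root 19: left subtree has 0 nodes { }, right has 7 {14, 10, 32, 9, 25, 27, 5}.
  Root 25: left subtree has 4 nodes {14, 10, 32, 9}, right has 2 {27, 5}.
    Root 10: left subtree has 1 node {14}, right has 2 {32, 9}.
      Root 32: left subtree has 0 nodes { }, right has 1 {9}.
    Root 5: left subtree has 1 node {27}, right has 0 { }.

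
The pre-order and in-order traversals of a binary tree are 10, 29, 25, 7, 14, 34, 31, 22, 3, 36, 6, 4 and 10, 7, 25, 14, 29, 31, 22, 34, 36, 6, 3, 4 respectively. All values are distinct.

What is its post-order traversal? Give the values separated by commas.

7, 14, 25, 22, 31, 6, 36, 4, 3, 34, 29, 10

The first element of pre-order is the root; it splits in-order into left and right subtrees.
Root 10: left subtree has 0 nodes { }, right has 11 {7, 25, 14, 29, 31, 22, 34, 36, 6, 3, 4}.
  Root 29: left subtree has 3 nodes {7, 25, 14}, right has 7 {31, 22, 34, 36, 6, 3, 4}.
    Root 25: left subtree has 1 node {7}, right has 1 {14}.
    Root 34: left subtree has 2 nodes {31, 22}, right has 4 {36, 6, 3, 4}.
      Root 31: left subtree has 0 nodes { }, right has 1 {22}.
      Root 3: left subtree has 2 nodes {36, 6}, right has 1 {4}.
        Root 36: left subtree has 0 nodes { }, right has 1 {6}.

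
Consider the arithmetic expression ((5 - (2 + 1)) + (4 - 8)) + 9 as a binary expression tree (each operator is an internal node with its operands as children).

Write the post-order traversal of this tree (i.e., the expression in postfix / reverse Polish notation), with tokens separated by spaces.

Post-order on an expression tree gives postfix notation: for each operator, emit left operand, right operand, then the operator.

5 2 1 + - 4 8 - + 9 +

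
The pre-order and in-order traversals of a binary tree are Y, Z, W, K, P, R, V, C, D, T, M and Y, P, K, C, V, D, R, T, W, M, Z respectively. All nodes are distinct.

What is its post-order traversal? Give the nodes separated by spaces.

P C D V T R K M W Z Y

The first element of pre-order is the root; it splits in-order into left and right subtrees.
Root Y: left subtree has 0 nodes { }, right has 10 {P, K, C, V, D, R, T, W, M, Z}.
  Root Z: left subtree has 9 nodes {P, K, C, V, D, R, T, W, M}, right has 0 { }.
    Root W: left subtree has 7 nodes {P, K, C, V, D, R, T}, right has 1 {M}.
      Root K: left subtree has 1 node {P}, right has 5 {C, V, D, R, T}.
        Root R: left subtree has 3 nodes {C, V, D}, right has 1 {T}.
          Root V: left subtree has 1 node {C}, right has 1 {D}.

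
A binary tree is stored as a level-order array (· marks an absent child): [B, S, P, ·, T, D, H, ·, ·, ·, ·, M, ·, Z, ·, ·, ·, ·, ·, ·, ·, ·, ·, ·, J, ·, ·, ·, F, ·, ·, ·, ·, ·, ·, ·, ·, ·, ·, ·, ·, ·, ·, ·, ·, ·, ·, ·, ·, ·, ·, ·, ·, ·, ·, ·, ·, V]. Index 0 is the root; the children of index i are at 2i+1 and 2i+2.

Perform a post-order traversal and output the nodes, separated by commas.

Post-order visits the left subtree, then the right subtree, then the node.
At B: go left to S.
  At S: no left child.
  At S: go right to T.
    T is a leaf — visit T.
  Visit S.
At B: go right to P.
  At P: go left to D.
    At D: go left to M.
      At M: no left child.
      At M: go right to J.
        J is a leaf — visit J.
      Visit M.
    At D: no right child.
    Visit D.
  At P: go right to H.
    At H: go left to Z.
      At Z: no left child.
      At Z: go right to F.
        At F: go left to V.
          V is a leaf — visit V.
        At F: no right child.
        Visit F.
      Visit Z.
    At H: no right child.
    Visit H.
  Visit P.
Visit B.

T, S, J, M, D, V, F, Z, H, P, B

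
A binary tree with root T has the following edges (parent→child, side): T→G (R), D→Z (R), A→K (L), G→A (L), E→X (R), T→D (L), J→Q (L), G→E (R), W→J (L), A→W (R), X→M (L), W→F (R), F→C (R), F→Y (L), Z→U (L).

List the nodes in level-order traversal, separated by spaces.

T D G Z A E U K W X J F M Q Y C

Level-order visits nodes level by level from the root, left to right within each level.
Level 0: T
Level 1: D, G
Level 2: Z, A, E
Level 3: U, K, W, X
Level 4: J, F, M
Level 5: Q, Y, C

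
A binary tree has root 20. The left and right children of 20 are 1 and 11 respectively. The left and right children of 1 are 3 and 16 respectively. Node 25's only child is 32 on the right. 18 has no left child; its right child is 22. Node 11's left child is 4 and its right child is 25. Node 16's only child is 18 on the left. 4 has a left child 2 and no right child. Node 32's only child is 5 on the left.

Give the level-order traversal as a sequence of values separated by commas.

Level-order visits nodes level by level from the root, left to right within each level.
Level 0: 20
Level 1: 1, 11
Level 2: 3, 16, 4, 25
Level 3: 18, 2, 32
Level 4: 22, 5

20, 1, 11, 3, 16, 4, 25, 18, 2, 32, 22, 5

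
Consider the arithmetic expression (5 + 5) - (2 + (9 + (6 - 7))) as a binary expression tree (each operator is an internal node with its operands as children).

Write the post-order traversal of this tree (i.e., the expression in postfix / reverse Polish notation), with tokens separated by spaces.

Post-order on an expression tree gives postfix notation: for each operator, emit left operand, right operand, then the operator.

5 5 + 2 9 6 7 - + + -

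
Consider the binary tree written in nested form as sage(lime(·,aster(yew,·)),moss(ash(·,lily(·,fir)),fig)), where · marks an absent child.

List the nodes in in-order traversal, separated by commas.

In-order visits the left subtree, then the node, then the right subtree.
At sage: go left to lime.
  At lime: no left child.
  Visit lime.
  At lime: go right to aster.
    At aster: go left to yew.
      yew is a leaf — visit yew.
    Visit aster.
    At aster: no right child.
Visit sage.
At sage: go right to moss.
  At moss: go left to ash.
    At ash: no left child.
    Visit ash.
    At ash: go right to lily.
      At lily: no left child.
      Visit lily.
      At lily: go right to fir.
        fir is a leaf — visit fir.
  Visit moss.
  At moss: go right to fig.
    fig is a leaf — visit fig.

lime, yew, aster, sage, ash, lily, fir, moss, fig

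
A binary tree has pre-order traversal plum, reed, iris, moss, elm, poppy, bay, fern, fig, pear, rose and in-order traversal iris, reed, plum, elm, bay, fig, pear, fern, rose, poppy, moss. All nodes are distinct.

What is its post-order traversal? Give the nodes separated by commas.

The first element of pre-order is the root; it splits in-order into left and right subtrees.
Root plum: left subtree has 2 nodes {iris, reed}, right has 8 {elm, bay, fig, pear, fern, rose, poppy, moss}.
  Root reed: left subtree has 1 node {iris}, right has 0 { }.
  Root moss: left subtree has 7 nodes {elm, bay, fig, pear, fern, rose, poppy}, right has 0 { }.
    Root elm: left subtree has 0 nodes { }, right has 6 {bay, fig, pear, fern, rose, poppy}.
      Root poppy: left subtree has 5 nodes {bay, fig, pear, fern, rose}, right has 0 { }.
        Root bay: left subtree has 0 nodes { }, right has 4 {fig, pear, fern, rose}.
          Root fern: left subtree has 2 nodes {fig, pear}, right has 1 {rose}.
            Root fig: left subtree has 0 nodes { }, right has 1 {pear}.

iris, reed, pear, fig, rose, fern, bay, poppy, elm, moss, plum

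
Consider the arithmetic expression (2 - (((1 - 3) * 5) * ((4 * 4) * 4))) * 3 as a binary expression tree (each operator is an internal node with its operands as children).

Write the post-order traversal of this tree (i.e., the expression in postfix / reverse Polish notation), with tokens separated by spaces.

2 1 3 - 5 * 4 4 * 4 * * - 3 *

Post-order on an expression tree gives postfix notation: for each operator, emit left operand, right operand, then the operator.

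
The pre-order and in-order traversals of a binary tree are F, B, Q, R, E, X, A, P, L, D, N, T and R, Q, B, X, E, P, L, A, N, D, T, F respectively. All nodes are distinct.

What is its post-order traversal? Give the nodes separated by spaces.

The first element of pre-order is the root; it splits in-order into left and right subtrees.
Root F: left subtree has 11 nodes {R, Q, B, X, E, P, L, A, N, D, T}, right has 0 { }.
  Root B: left subtree has 2 nodes {R, Q}, right has 8 {X, E, P, L, A, N, D, T}.
    Root Q: left subtree has 1 node {R}, right has 0 { }.
    Root E: left subtree has 1 node {X}, right has 6 {P, L, A, N, D, T}.
      Root A: left subtree has 2 nodes {P, L}, right has 3 {N, D, T}.
        Root P: left subtree has 0 nodes { }, right has 1 {L}.
        Root D: left subtree has 1 node {N}, right has 1 {T}.

R Q X L P N T D A E B F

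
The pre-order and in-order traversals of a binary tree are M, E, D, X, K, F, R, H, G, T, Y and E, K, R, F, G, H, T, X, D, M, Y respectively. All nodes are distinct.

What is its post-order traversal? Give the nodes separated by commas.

The first element of pre-order is the root; it splits in-order into left and right subtrees.
Root M: left subtree has 9 nodes {E, K, R, F, G, H, T, X, D}, right has 1 {Y}.
  Root E: left subtree has 0 nodes { }, right has 8 {K, R, F, G, H, T, X, D}.
    Root D: left subtree has 7 nodes {K, R, F, G, H, T, X}, right has 0 { }.
      Root X: left subtree has 6 nodes {K, R, F, G, H, T}, right has 0 { }.
        Root K: left subtree has 0 nodes { }, right has 5 {R, F, G, H, T}.
          Root F: left subtree has 1 node {R}, right has 3 {G, H, T}.
            Root H: left subtree has 1 node {G}, right has 1 {T}.

R, G, T, H, F, K, X, D, E, Y, M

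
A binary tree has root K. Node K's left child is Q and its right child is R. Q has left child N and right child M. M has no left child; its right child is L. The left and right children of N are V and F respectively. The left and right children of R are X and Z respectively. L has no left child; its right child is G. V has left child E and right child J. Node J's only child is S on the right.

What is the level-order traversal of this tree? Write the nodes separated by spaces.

Level-order visits nodes level by level from the root, left to right within each level.
Level 0: K
Level 1: Q, R
Level 2: N, M, X, Z
Level 3: V, F, L
Level 4: E, J, G
Level 5: S

K Q R N M X Z V F L E J G S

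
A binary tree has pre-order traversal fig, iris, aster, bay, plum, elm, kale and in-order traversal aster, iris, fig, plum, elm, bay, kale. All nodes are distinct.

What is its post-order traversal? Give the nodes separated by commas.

aster, iris, elm, plum, kale, bay, fig

The first element of pre-order is the root; it splits in-order into left and right subtrees.
Root fig: left subtree has 2 nodes {aster, iris}, right has 4 {plum, elm, bay, kale}.
  Root iris: left subtree has 1 node {aster}, right has 0 { }.
  Root bay: left subtree has 2 nodes {plum, elm}, right has 1 {kale}.
    Root plum: left subtree has 0 nodes { }, right has 1 {elm}.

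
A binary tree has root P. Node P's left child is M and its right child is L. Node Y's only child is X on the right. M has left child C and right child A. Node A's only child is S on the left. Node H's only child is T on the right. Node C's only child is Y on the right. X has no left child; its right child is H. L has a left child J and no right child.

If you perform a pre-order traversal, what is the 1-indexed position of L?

10

Pre-order visits the node, then its left subtree, then its right subtree.
Visit P.
At P: go left to M.
  Visit M.
  At M: go left to C.
    Visit C.
    At C: no left child.
    At C: go right to Y.
      Visit Y.
      At Y: no left child.
      At Y: go right to X.
        Visit X.
        At X: no left child.
        At X: go right to H.
          Visit H.
          At H: no left child.
          At H: go right to T.
            T is a leaf — visit T.
  At M: go right to A.
    Visit A.
    At A: go left to S.
      S is a leaf — visit S.
    At A: no right child.
At P: go right to L.
  Visit L.
  At L: go left to J.
    J is a leaf — visit J.
  At L: no right child.
Full pre-order sequence: P, M, C, Y, X, H, T, A, S, L, J.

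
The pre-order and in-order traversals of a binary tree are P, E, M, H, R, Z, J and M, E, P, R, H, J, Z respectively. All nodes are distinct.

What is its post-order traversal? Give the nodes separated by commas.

M, E, R, J, Z, H, P

The first element of pre-order is the root; it splits in-order into left and right subtrees.
Root P: left subtree has 2 nodes {M, E}, right has 4 {R, H, J, Z}.
  Root E: left subtree has 1 node {M}, right has 0 { }.
  Root H: left subtree has 1 node {R}, right has 2 {J, Z}.
    Root Z: left subtree has 1 node {J}, right has 0 { }.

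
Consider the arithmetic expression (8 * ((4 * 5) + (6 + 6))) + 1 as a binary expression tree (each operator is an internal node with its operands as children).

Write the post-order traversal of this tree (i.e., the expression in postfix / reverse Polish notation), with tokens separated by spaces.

Post-order on an expression tree gives postfix notation: for each operator, emit left operand, right operand, then the operator.

8 4 5 * 6 6 + + * 1 +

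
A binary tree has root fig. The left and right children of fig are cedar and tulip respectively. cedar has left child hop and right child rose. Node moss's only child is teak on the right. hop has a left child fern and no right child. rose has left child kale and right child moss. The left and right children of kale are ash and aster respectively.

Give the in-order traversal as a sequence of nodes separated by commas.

In-order visits the left subtree, then the node, then the right subtree.
At fig: go left to cedar.
  At cedar: go left to hop.
    At hop: go left to fern.
      fern is a leaf — visit fern.
    Visit hop.
    At hop: no right child.
  Visit cedar.
  At cedar: go right to rose.
    At rose: go left to kale.
      At kale: go left to ash.
        ash is a leaf — visit ash.
      Visit kale.
      At kale: go right to aster.
        aster is a leaf — visit aster.
    Visit rose.
    At rose: go right to moss.
      At moss: no left child.
      Visit moss.
      At moss: go right to teak.
        teak is a leaf — visit teak.
Visit fig.
At fig: go right to tulip.
  tulip is a leaf — visit tulip.

fern, hop, cedar, ash, kale, aster, rose, moss, teak, fig, tulip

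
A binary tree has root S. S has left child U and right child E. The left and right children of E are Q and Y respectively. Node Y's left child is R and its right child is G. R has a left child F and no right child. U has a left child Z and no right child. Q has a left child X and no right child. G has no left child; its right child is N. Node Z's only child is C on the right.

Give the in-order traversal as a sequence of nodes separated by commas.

Z, C, U, S, X, Q, E, F, R, Y, G, N

In-order visits the left subtree, then the node, then the right subtree.
At S: go left to U.
  At U: go left to Z.
    At Z: no left child.
    Visit Z.
    At Z: go right to C.
      C is a leaf — visit C.
  Visit U.
  At U: no right child.
Visit S.
At S: go right to E.
  At E: go left to Q.
    At Q: go left to X.
      X is a leaf — visit X.
    Visit Q.
    At Q: no right child.
  Visit E.
  At E: go right to Y.
    At Y: go left to R.
      At R: go left to F.
        F is a leaf — visit F.
      Visit R.
      At R: no right child.
    Visit Y.
    At Y: go right to G.
      At G: no left child.
      Visit G.
      At G: go right to N.
        N is a leaf — visit N.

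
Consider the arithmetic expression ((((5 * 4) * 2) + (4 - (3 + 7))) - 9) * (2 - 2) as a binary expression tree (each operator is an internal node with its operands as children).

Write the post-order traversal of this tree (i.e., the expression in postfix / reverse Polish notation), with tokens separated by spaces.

5 4 * 2 * 4 3 7 + - + 9 - 2 2 - *

Post-order on an expression tree gives postfix notation: for each operator, emit left operand, right operand, then the operator.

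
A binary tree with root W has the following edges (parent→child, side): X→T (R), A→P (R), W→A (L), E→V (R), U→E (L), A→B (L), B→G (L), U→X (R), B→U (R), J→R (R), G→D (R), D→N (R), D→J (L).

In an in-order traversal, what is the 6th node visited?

In-order visits the left subtree, then the node, then the right subtree.
At W: go left to A.
  At A: go left to B.
    At B: go left to G.
      At G: no left child.
      Visit G.
      At G: go right to D.
        At D: go left to J.
          At J: no left child.
          Visit J.
          At J: go right to R.
            R is a leaf — visit R.
        Visit D.
        At D: go right to N.
          N is a leaf — visit N.
    Visit B.
    At B: go right to U.
      At U: go left to E.
        At E: no left child.
        Visit E.
        At E: go right to V.
          V is a leaf — visit V.
      Visit U.
      At U: go right to X.
        At X: no left child.
        Visit X.
        At X: go right to T.
          T is a leaf — visit T.
  Visit A.
  At A: go right to P.
    P is a leaf — visit P.
Visit W.
At W: no right child.
Full in-order sequence: G, J, R, D, N, B, E, V, U, X, T, A, P, W.

B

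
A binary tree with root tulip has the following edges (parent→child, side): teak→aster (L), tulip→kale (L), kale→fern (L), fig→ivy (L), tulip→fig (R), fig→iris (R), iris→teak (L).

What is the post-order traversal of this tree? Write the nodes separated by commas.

Post-order visits the left subtree, then the right subtree, then the node.
At tulip: go left to kale.
  At kale: go left to fern.
    fern is a leaf — visit fern.
  At kale: no right child.
  Visit kale.
At tulip: go right to fig.
  At fig: go left to ivy.
    ivy is a leaf — visit ivy.
  At fig: go right to iris.
    At iris: go left to teak.
      At teak: go left to aster.
        aster is a leaf — visit aster.
      At teak: no right child.
      Visit teak.
    At iris: no right child.
    Visit iris.
  Visit fig.
Visit tulip.

fern, kale, ivy, aster, teak, iris, fig, tulip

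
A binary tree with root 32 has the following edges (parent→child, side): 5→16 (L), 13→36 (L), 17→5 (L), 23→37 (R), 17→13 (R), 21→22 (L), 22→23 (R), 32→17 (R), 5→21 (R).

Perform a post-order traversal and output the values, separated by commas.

16, 37, 23, 22, 21, 5, 36, 13, 17, 32

Post-order visits the left subtree, then the right subtree, then the node.
At 32: no left child.
At 32: go right to 17.
  At 17: go left to 5.
    At 5: go left to 16.
      16 is a leaf — visit 16.
    At 5: go right to 21.
      At 21: go left to 22.
        At 22: no left child.
        At 22: go right to 23.
          At 23: no left child.
          At 23: go right to 37.
            37 is a leaf — visit 37.
          Visit 23.
        Visit 22.
      At 21: no right child.
      Visit 21.
    Visit 5.
  At 17: go right to 13.
    At 13: go left to 36.
      36 is a leaf — visit 36.
    At 13: no right child.
    Visit 13.
  Visit 17.
Visit 32.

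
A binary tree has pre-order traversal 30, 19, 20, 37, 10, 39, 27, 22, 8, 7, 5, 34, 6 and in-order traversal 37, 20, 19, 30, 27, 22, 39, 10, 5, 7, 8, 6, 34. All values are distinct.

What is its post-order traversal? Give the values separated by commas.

The first element of pre-order is the root; it splits in-order into left and right subtrees.
Root 30: left subtree has 3 nodes {37, 20, 19}, right has 9 {27, 22, 39, 10, 5, 7, 8, 6, 34}.
  Root 19: left subtree has 2 nodes {37, 20}, right has 0 { }.
    Root 20: left subtree has 1 node {37}, right has 0 { }.
  Root 10: left subtree has 3 nodes {27, 22, 39}, right has 5 {5, 7, 8, 6, 34}.
    Root 39: left subtree has 2 nodes {27, 22}, right has 0 { }.
      Root 27: left subtree has 0 nodes { }, right has 1 {22}.
    Root 8: left subtree has 2 nodes {5, 7}, right has 2 {6, 34}.
      Root 7: left subtree has 1 node {5}, right has 0 { }.
      Root 34: left subtree has 1 node {6}, right has 0 { }.

37, 20, 19, 22, 27, 39, 5, 7, 6, 34, 8, 10, 30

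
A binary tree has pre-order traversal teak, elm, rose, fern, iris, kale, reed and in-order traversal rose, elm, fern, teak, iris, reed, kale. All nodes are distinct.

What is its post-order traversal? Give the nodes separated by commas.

rose, fern, elm, reed, kale, iris, teak

The first element of pre-order is the root; it splits in-order into left and right subtrees.
Root teak: left subtree has 3 nodes {rose, elm, fern}, right has 3 {iris, reed, kale}.
  Root elm: left subtree has 1 node {rose}, right has 1 {fern}.
  Root iris: left subtree has 0 nodes { }, right has 2 {reed, kale}.
    Root kale: left subtree has 1 node {reed}, right has 0 { }.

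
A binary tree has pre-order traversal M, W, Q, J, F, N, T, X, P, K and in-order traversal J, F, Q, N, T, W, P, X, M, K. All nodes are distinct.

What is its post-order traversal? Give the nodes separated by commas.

The first element of pre-order is the root; it splits in-order into left and right subtrees.
Root M: left subtree has 8 nodes {J, F, Q, N, T, W, P, X}, right has 1 {K}.
  Root W: left subtree has 5 nodes {J, F, Q, N, T}, right has 2 {P, X}.
    Root Q: left subtree has 2 nodes {J, F}, right has 2 {N, T}.
      Root J: left subtree has 0 nodes { }, right has 1 {F}.
      Root N: left subtree has 0 nodes { }, right has 1 {T}.
    Root X: left subtree has 1 node {P}, right has 0 { }.

F, J, T, N, Q, P, X, W, K, M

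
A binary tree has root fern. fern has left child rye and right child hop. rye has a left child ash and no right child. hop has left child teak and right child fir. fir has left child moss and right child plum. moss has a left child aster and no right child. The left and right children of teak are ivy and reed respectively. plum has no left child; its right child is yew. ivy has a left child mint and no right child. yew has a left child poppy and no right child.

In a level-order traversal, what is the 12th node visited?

aster

Level-order visits nodes level by level from the root, left to right within each level.
Level 0: fern
Level 1: rye, hop
Level 2: ash, teak, fir
Level 3: ivy, reed, moss, plum
Level 4: mint, aster, yew
Level 5: poppy
Full level-order sequence: fern, rye, hop, ash, teak, fir, ivy, reed, moss, plum, mint, aster, yew, poppy.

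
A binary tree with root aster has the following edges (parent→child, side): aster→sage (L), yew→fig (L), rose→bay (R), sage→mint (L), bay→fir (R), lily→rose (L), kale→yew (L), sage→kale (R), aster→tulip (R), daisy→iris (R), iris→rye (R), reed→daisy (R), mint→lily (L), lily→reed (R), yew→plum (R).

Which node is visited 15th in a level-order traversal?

Level-order visits nodes level by level from the root, left to right within each level.
Level 0: aster
Level 1: sage, tulip
Level 2: mint, kale
Level 3: lily, yew
Level 4: rose, reed, fig, plum
Level 5: bay, daisy
Level 6: fir, iris
Level 7: rye
Full level-order sequence: aster, sage, tulip, mint, kale, lily, yew, rose, reed, fig, plum, bay, daisy, fir, iris, rye.

iris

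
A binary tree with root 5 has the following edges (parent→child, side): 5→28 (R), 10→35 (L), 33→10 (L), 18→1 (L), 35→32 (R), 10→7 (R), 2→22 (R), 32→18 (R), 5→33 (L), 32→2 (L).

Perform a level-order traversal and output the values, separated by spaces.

5 33 28 10 35 7 32 2 18 22 1

Level-order visits nodes level by level from the root, left to right within each level.
Level 0: 5
Level 1: 33, 28
Level 2: 10
Level 3: 35, 7
Level 4: 32
Level 5: 2, 18
Level 6: 22, 1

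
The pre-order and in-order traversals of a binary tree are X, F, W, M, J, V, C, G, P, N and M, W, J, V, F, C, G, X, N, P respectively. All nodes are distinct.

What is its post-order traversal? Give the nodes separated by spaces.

The first element of pre-order is the root; it splits in-order into left and right subtrees.
Root X: left subtree has 7 nodes {M, W, J, V, F, C, G}, right has 2 {N, P}.
  Root F: left subtree has 4 nodes {M, W, J, V}, right has 2 {C, G}.
    Root W: left subtree has 1 node {M}, right has 2 {J, V}.
      Root J: left subtree has 0 nodes { }, right has 1 {V}.
    Root C: left subtree has 0 nodes { }, right has 1 {G}.
  Root P: left subtree has 1 node {N}, right has 0 { }.

M V J W G C F N P X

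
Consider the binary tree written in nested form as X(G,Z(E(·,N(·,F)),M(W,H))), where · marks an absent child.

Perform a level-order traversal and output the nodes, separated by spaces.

X G Z E M N W H F

Level-order visits nodes level by level from the root, left to right within each level.
Level 0: X
Level 1: G, Z
Level 2: E, M
Level 3: N, W, H
Level 4: F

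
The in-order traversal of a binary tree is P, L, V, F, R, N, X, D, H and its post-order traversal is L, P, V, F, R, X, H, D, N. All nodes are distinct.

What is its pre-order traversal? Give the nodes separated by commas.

N, R, F, V, P, L, D, X, H

The last element of post-order is the root; it splits in-order into left and right subtrees.
Root N: left subtree has 5 nodes {P, L, V, F, R}, right has 3 {X, D, H}.
  Root R: left subtree has 4 nodes {P, L, V, F}, right has 0 { }.
    Root F: left subtree has 3 nodes {P, L, V}, right has 0 { }.
      Root V: left subtree has 2 nodes {P, L}, right has 0 { }.
        Root P: left subtree has 0 nodes { }, right has 1 {L}.
  Root D: left subtree has 1 node {X}, right has 1 {H}.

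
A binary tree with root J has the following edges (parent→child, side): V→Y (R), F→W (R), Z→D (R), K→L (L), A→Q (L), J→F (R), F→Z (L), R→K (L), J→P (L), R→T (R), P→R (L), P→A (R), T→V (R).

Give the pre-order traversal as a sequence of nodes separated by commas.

Pre-order visits the node, then its left subtree, then its right subtree.
Visit J.
At J: go left to P.
  Visit P.
  At P: go left to R.
    Visit R.
    At R: go left to K.
      Visit K.
      At K: go left to L.
        L is a leaf — visit L.
      At K: no right child.
    At R: go right to T.
      Visit T.
      At T: no left child.
      At T: go right to V.
        Visit V.
        At V: no left child.
        At V: go right to Y.
          Y is a leaf — visit Y.
  At P: go right to A.
    Visit A.
    At A: go left to Q.
      Q is a leaf — visit Q.
    At A: no right child.
At J: go right to F.
  Visit F.
  At F: go left to Z.
    Visit Z.
    At Z: no left child.
    At Z: go right to D.
      D is a leaf — visit D.
  At F: go right to W.
    W is a leaf — visit W.

J, P, R, K, L, T, V, Y, A, Q, F, Z, D, W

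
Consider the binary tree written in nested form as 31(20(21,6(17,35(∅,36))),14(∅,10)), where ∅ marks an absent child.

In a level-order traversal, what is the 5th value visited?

6

Level-order visits nodes level by level from the root, left to right within each level.
Level 0: 31
Level 1: 20, 14
Level 2: 21, 6, 10
Level 3: 17, 35
Level 4: 36
Full level-order sequence: 31, 20, 14, 21, 6, 10, 17, 35, 36.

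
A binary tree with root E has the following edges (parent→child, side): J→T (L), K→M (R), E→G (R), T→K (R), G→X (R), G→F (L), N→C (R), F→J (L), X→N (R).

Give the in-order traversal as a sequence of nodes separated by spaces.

E T K M J F G X N C

In-order visits the left subtree, then the node, then the right subtree.
At E: no left child.
Visit E.
At E: go right to G.
  At G: go left to F.
    At F: go left to J.
      At J: go left to T.
        At T: no left child.
        Visit T.
        At T: go right to K.
          At K: no left child.
          Visit K.
          At K: go right to M.
            M is a leaf — visit M.
      Visit J.
      At J: no right child.
    Visit F.
    At F: no right child.
  Visit G.
  At G: go right to X.
    At X: no left child.
    Visit X.
    At X: go right to N.
      At N: no left child.
      Visit N.
      At N: go right to C.
        C is a leaf — visit C.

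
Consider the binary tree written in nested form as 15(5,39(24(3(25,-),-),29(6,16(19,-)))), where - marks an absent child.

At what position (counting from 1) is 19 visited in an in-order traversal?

In-order visits the left subtree, then the node, then the right subtree.
At 15: go left to 5.
  5 is a leaf — visit 5.
Visit 15.
At 15: go right to 39.
  At 39: go left to 24.
    At 24: go left to 3.
      At 3: go left to 25.
        25 is a leaf — visit 25.
      Visit 3.
      At 3: no right child.
    Visit 24.
    At 24: no right child.
  Visit 39.
  At 39: go right to 29.
    At 29: go left to 6.
      6 is a leaf — visit 6.
    Visit 29.
    At 29: go right to 16.
      At 16: go left to 19.
        19 is a leaf — visit 19.
      Visit 16.
      At 16: no right child.
Full in-order sequence: 5, 15, 25, 3, 24, 39, 6, 29, 19, 16.

9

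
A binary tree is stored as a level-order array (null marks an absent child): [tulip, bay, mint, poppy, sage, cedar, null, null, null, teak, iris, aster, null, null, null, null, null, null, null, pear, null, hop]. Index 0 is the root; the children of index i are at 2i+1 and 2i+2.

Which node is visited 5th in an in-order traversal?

sage

In-order visits the left subtree, then the node, then the right subtree.
At tulip: go left to bay.
  At bay: go left to poppy.
    poppy is a leaf — visit poppy.
  Visit bay.
  At bay: go right to sage.
    At sage: go left to teak.
      At teak: go left to pear.
        pear is a leaf — visit pear.
      Visit teak.
      At teak: no right child.
    Visit sage.
    At sage: go right to iris.
      At iris: go left to hop.
        hop is a leaf — visit hop.
      Visit iris.
      At iris: no right child.
Visit tulip.
At tulip: go right to mint.
  At mint: go left to cedar.
    At cedar: go left to aster.
      aster is a leaf — visit aster.
    Visit cedar.
    At cedar: no right child.
  Visit mint.
  At mint: no right child.
Full in-order sequence: poppy, bay, pear, teak, sage, hop, iris, tulip, aster, cedar, mint.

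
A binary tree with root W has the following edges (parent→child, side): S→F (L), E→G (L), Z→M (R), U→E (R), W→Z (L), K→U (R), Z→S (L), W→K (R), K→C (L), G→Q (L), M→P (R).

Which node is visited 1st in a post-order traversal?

Post-order visits the left subtree, then the right subtree, then the node.
At W: go left to Z.
  At Z: go left to S.
    At S: go left to F.
      F is a leaf — visit F.
    At S: no right child.
    Visit S.
  At Z: go right to M.
    At M: no left child.
    At M: go right to P.
      P is a leaf — visit P.
    Visit M.
  Visit Z.
At W: go right to K.
  At K: go left to C.
    C is a leaf — visit C.
  At K: go right to U.
    At U: no left child.
    At U: go right to E.
      At E: go left to G.
        At G: go left to Q.
          Q is a leaf — visit Q.
        At G: no right child.
        Visit G.
      At E: no right child.
      Visit E.
    Visit U.
  Visit K.
Visit W.
Full post-order sequence: F, S, P, M, Z, C, Q, G, E, U, K, W.

F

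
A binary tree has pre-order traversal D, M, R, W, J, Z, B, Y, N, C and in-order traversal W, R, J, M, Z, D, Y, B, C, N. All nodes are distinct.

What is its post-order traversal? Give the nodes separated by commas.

W, J, R, Z, M, Y, C, N, B, D

The first element of pre-order is the root; it splits in-order into left and right subtrees.
Root D: left subtree has 5 nodes {W, R, J, M, Z}, right has 4 {Y, B, C, N}.
  Root M: left subtree has 3 nodes {W, R, J}, right has 1 {Z}.
    Root R: left subtree has 1 node {W}, right has 1 {J}.
  Root B: left subtree has 1 node {Y}, right has 2 {C, N}.
    Root N: left subtree has 1 node {C}, right has 0 { }.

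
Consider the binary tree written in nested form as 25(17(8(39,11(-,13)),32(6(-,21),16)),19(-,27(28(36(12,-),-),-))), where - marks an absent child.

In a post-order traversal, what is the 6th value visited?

6

Post-order visits the left subtree, then the right subtree, then the node.
At 25: go left to 17.
  At 17: go left to 8.
    At 8: go left to 39.
      39 is a leaf — visit 39.
    At 8: go right to 11.
      At 11: no left child.
      At 11: go right to 13.
        13 is a leaf — visit 13.
      Visit 11.
    Visit 8.
  At 17: go right to 32.
    At 32: go left to 6.
      At 6: no left child.
      At 6: go right to 21.
        21 is a leaf — visit 21.
      Visit 6.
    At 32: go right to 16.
      16 is a leaf — visit 16.
    Visit 32.
  Visit 17.
At 25: go right to 19.
  At 19: no left child.
  At 19: go right to 27.
    At 27: go left to 28.
      At 28: go left to 36.
        At 36: go left to 12.
          12 is a leaf — visit 12.
        At 36: no right child.
        Visit 36.
      At 28: no right child.
      Visit 28.
    At 27: no right child.
    Visit 27.
  Visit 19.
Visit 25.
Full post-order sequence: 39, 13, 11, 8, 21, 6, 16, 32, 17, 12, 36, 28, 27, 19, 25.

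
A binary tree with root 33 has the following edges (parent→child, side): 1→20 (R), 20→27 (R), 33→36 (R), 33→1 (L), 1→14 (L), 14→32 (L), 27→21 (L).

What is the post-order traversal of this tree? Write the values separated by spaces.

Post-order visits the left subtree, then the right subtree, then the node.
At 33: go left to 1.
  At 1: go left to 14.
    At 14: go left to 32.
      32 is a leaf — visit 32.
    At 14: no right child.
    Visit 14.
  At 1: go right to 20.
    At 20: no left child.
    At 20: go right to 27.
      At 27: go left to 21.
        21 is a leaf — visit 21.
      At 27: no right child.
      Visit 27.
    Visit 20.
  Visit 1.
At 33: go right to 36.
  36 is a leaf — visit 36.
Visit 33.

32 14 21 27 20 1 36 33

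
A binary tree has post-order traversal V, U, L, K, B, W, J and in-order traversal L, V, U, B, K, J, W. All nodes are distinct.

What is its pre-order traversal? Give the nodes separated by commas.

The last element of post-order is the root; it splits in-order into left and right subtrees.
Root J: left subtree has 5 nodes {L, V, U, B, K}, right has 1 {W}.
  Root B: left subtree has 3 nodes {L, V, U}, right has 1 {K}.
    Root L: left subtree has 0 nodes { }, right has 2 {V, U}.
      Root U: left subtree has 1 node {V}, right has 0 { }.

J, B, L, U, V, K, W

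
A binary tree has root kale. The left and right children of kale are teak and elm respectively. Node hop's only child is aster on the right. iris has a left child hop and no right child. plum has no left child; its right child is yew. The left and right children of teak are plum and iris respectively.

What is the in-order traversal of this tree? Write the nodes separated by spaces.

In-order visits the left subtree, then the node, then the right subtree.
At kale: go left to teak.
  At teak: go left to plum.
    At plum: no left child.
    Visit plum.
    At plum: go right to yew.
      yew is a leaf — visit yew.
  Visit teak.
  At teak: go right to iris.
    At iris: go left to hop.
      At hop: no left child.
      Visit hop.
      At hop: go right to aster.
        aster is a leaf — visit aster.
    Visit iris.
    At iris: no right child.
Visit kale.
At kale: go right to elm.
  elm is a leaf — visit elm.

plum yew teak hop aster iris kale elm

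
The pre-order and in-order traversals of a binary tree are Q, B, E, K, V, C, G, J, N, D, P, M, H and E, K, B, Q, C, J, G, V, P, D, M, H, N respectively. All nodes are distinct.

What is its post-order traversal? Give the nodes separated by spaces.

The first element of pre-order is the root; it splits in-order into left and right subtrees.
Root Q: left subtree has 3 nodes {E, K, B}, right has 9 {C, J, G, V, P, D, M, H, N}.
  Root B: left subtree has 2 nodes {E, K}, right has 0 { }.
    Root E: left subtree has 0 nodes { }, right has 1 {K}.
  Root V: left subtree has 3 nodes {C, J, G}, right has 5 {P, D, M, H, N}.
    Root C: left subtree has 0 nodes { }, right has 2 {J, G}.
      Root G: left subtree has 1 node {J}, right has 0 { }.
    Root N: left subtree has 4 nodes {P, D, M, H}, right has 0 { }.
      Root D: left subtree has 1 node {P}, right has 2 {M, H}.
        Root M: left subtree has 0 nodes { }, right has 1 {H}.

K E B J G C P H M D N V Q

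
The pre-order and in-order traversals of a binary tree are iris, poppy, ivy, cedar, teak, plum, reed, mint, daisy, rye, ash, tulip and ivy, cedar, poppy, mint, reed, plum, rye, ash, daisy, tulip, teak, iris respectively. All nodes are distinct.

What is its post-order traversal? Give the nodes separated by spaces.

The first element of pre-order is the root; it splits in-order into left and right subtrees.
Root iris: left subtree has 11 nodes {ivy, cedar, poppy, mint, reed, plum, rye, ash, daisy, tulip, teak}, right has 0 { }.
  Root poppy: left subtree has 2 nodes {ivy, cedar}, right has 8 {mint, reed, plum, rye, ash, daisy, tulip, teak}.
    Root ivy: left subtree has 0 nodes { }, right has 1 {cedar}.
    Root teak: left subtree has 7 nodes {mint, reed, plum, rye, ash, daisy, tulip}, right has 0 { }.
      Root plum: left subtree has 2 nodes {mint, reed}, right has 4 {rye, ash, daisy, tulip}.
        Root reed: left subtree has 1 node {mint}, right has 0 { }.
        Root daisy: left subtree has 2 nodes {rye, ash}, right has 1 {tulip}.
          Root rye: left subtree has 0 nodes { }, right has 1 {ash}.

cedar ivy mint reed ash rye tulip daisy plum teak poppy iris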